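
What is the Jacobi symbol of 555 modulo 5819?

1

Both 555 ≡ 3 and 5819 ≡ 3 (mod 4), so reciprocity gives (555|5819) = -(5819|555). Reduce: 5819 ≡ 269 (mod 555). Now have -(269|555).
269 ≡ 1 (mod 4), so quadratic reciprocity gives (269|555) = (555|269). Reduce: 555 ≡ 17 (mod 269). Now have -(17|269).
17 ≡ 1 (mod 4), so quadratic reciprocity gives (17|269) = (269|17). Reduce: 269 ≡ 14 (mod 17). Now have -(14|17).
Factor out 2: 14 = 2·7. Since 17 ≡ 1 (mod 8), (2|17) = +1. Now have -(7|17).
17 ≡ 1 (mod 4), so quadratic reciprocity gives (7|17) = (17|7). Reduce: 17 ≡ 3 (mod 7). Now have -(3|7).
Both 3 ≡ 3 and 7 ≡ 3 (mod 4), so reciprocity gives (3|7) = -(7|3). Reduce: 7 ≡ 1 (mod 3). Now have (1|3).
(1|3) = 1. Collecting the sign factors: 1.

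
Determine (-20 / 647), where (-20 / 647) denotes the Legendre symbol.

Pull out -1: (-20 / 647) = (-1 / 647)·(20 / 647). Since 647 ≡ 3 (mod 4), (-1 / 647) = -1. Now have -(20 / 647).
Factor out 2: 20 = 2^2·5. Since 647 ≡ 7 (mod 8), (2 / 647) = +1, and (2 / 647)^2 = +1. Now have -(5 / 647).
5 ≡ 1 (mod 4), so quadratic reciprocity gives (5 / 647) = (647 / 5). Reduce: 647 ≡ 2 (mod 5). Now have -(2 / 5).
Factor out 2: 2 = 2. Since 5 ≡ 5 (mod 8), (2 / 5) = -1. Now have (1 / 5).
(1 / 5) = 1. Collecting the sign factors: 1.

1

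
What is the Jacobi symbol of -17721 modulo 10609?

(-17721 / 10609)
  = (3497 / 10609)    [-17721 ≡ 3497 mod 10609]
  = (10609 / 3497)    [QR: 3497 ≡ 1 mod 4, sign kept]
  = (118 / 3497)    [10609 ≡ 118 mod 3497]
  = (59 / 3497)    [3497 ≡ 1 mod 8 ⇒ (2 / 3497) = +1]
  = (3497 / 59)    [QR: 3497 ≡ 1 mod 4, sign kept]
  = (16 / 59)    [3497 ≡ 16 mod 59]
  = (1 / 59)    [59 ≡ 3 mod 8 ⇒ (2 / 59)^4 = +1]
  = 1    [(1 / 59) = 1]

1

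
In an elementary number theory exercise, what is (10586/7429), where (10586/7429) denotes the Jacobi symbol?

Reduce the numerator: 10586 ≡ 3157 (mod 7429), so (10586/7429) = (3157/7429).
3157 ≡ 1 (mod 4), so quadratic reciprocity gives (3157/7429) = (7429/3157). Reduce: 7429 ≡ 1115 (mod 3157). Now have (1115/3157).
3157 ≡ 1 (mod 4), so quadratic reciprocity gives (1115/3157) = (3157/1115). Reduce: 3157 ≡ 927 (mod 1115). Now have (927/1115).
Both 927 ≡ 3 and 1115 ≡ 3 (mod 4), so reciprocity gives (927/1115) = -(1115/927). Reduce: 1115 ≡ 188 (mod 927). Now have -(188/927).
Factor out 2: 188 = 2^2·47. Since 927 ≡ 7 (mod 8), (2/927) = +1, and (2/927)^2 = +1. Now have -(47/927).
Both 47 ≡ 3 and 927 ≡ 3 (mod 4), so reciprocity gives (47/927) = -(927/47). Reduce: 927 ≡ 34 (mod 47). Now have (34/47).
Factor out 2: 34 = 2·17. Since 47 ≡ 7 (mod 8), (2/47) = +1. Now have (17/47).
17 ≡ 1 (mod 4), so quadratic reciprocity gives (17/47) = (47/17). Reduce: 47 ≡ 13 (mod 17). Now have (13/17).
13 ≡ 1 (mod 4), so quadratic reciprocity gives (13/17) = (17/13). Reduce: 17 ≡ 4 (mod 13). Now have (4/13).
Factor out 2: 4 = 2^2. Since 13 ≡ 5 (mod 8), (2/13) = -1, and (2/13)^2 = +1. Now have (1/13).
(1/13) = 1. Collecting the sign factors: 1.

1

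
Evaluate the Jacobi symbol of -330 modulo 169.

Reduce the numerator: -330 ≡ 8 (mod 169), so (-330 / 169) = (8 / 169).
Factor out 2: 8 = 2^3. Since 169 ≡ 1 (mod 8), (2 / 169) = +1, and (2 / 169)^3 = +1. Now have (1 / 169).
(1 / 169) = 1. Collecting the sign factors: 1.

1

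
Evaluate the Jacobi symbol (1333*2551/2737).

By multiplicativity, (1333·2551/2737) = (1333/2737)·(2551/2737).
First factor (1333/2737):
(1333/2737)
  = (2737/1333)    [QR: 1333 ≡ 1 mod 4, sign kept]
  = (71/1333)    [2737 ≡ 71 mod 1333]
  = (1333/71)    [QR: 1333 ≡ 1 mod 4, sign kept]
  = (55/71)    [1333 ≡ 55 mod 71]
  = -(71/55)    [QR: both ≡ 3 mod 4, sign flips]
  = -(16/55)    [71 ≡ 16 mod 55]
  = -(1/55)    [55 ≡ 7 mod 8 ⇒ (2/55)^4 = +1]
  = -1    [(1/55) = 1]
Second factor (2551/2737):
(2551/2737)
  = (2737/2551)    [QR: 2737 ≡ 1 mod 4, sign kept]
  = (186/2551)    [2737 ≡ 186 mod 2551]
  = (93/2551)    [2551 ≡ 7 mod 8 ⇒ (2/2551) = +1]
  = (2551/93)    [QR: 93 ≡ 1 mod 4, sign kept]
  = (40/93)    [2551 ≡ 40 mod 93]
  = -(5/93)    [93 ≡ 5 mod 8 ⇒ (2/93)^3 = -1]
  = -(93/5)    [QR: 5 ≡ 1 mod 4, sign kept]
  = -(3/5)    [93 ≡ 3 mod 5]
  = -(5/3)    [QR: 5 ≡ 1 mod 4, sign kept]
  = -(2/3)    [5 ≡ 2 mod 3]
  = (1/3)    [3 ≡ 3 mod 8 ⇒ (2/3) = -1]
  = 1    [(1/3) = 1]
Product: (-1)·(1) = -1.

-1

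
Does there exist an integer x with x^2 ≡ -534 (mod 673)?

Reduce the numerator: -534 ≡ 139 (mod 673), so (-534/673) = (139/673).
673 ≡ 1 (mod 4), so quadratic reciprocity gives (139/673) = (673/139). Reduce: 673 ≡ 117 (mod 139). Now have (117/139).
117 ≡ 1 (mod 4), so quadratic reciprocity gives (117/139) = (139/117). Reduce: 139 ≡ 22 (mod 117). Now have (22/117).
Factor out 2: 22 = 2·11. Since 117 ≡ 5 (mod 8), (2/117) = -1. Now have -(11/117).
117 ≡ 1 (mod 4), so quadratic reciprocity gives (11/117) = (117/11). Reduce: 117 ≡ 7 (mod 11). Now have -(7/11).
Both 7 ≡ 3 and 11 ≡ 3 (mod 4), so reciprocity gives (7/11) = -(11/7). Reduce: 11 ≡ 4 (mod 7). Now have (4/7).
Factor out 2: 4 = 2^2. Since 7 ≡ 7 (mod 8), (2/7) = +1, and (2/7)^2 = +1. Now have (1/7).
(1/7) = 1. Collecting the sign factors: 1.
(-534/673) = 1, and 673 is prime, so -534 is a quadratic residue mod 673.

yes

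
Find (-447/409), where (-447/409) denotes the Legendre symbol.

(-447/409)
  = (447/409)    [409 ≡ 1 mod 4 ⇒ (-1/409) = +1]
  = (38/409)    [447 ≡ 38 mod 409]
  = (19/409)    [409 ≡ 1 mod 8 ⇒ (2/409) = +1]
  = (409/19)    [QR: 409 ≡ 1 mod 4, sign kept]
  = (10/19)    [409 ≡ 10 mod 19]
  = -(5/19)    [19 ≡ 3 mod 8 ⇒ (2/19) = -1]
  = -(19/5)    [QR: 5 ≡ 1 mod 4, sign kept]
  = -(4/5)    [19 ≡ 4 mod 5]
  = -(1/5)    [5 ≡ 5 mod 8 ⇒ (2/5)^2 = +1]
  = -1    [(1/5) = 1]

-1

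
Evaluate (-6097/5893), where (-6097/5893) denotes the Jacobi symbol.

(-6097/5893)
  = (6097/5893)    [5893 ≡ 1 mod 4 ⇒ (-1/5893) = +1]
  = (204/5893)    [6097 ≡ 204 mod 5893]
  = (51/5893)    [5893 ≡ 5 mod 8 ⇒ (2/5893)^2 = +1]
  = (5893/51)    [QR: 5893 ≡ 1 mod 4, sign kept]
  = (28/51)    [5893 ≡ 28 mod 51]
  = (7/51)    [51 ≡ 3 mod 8 ⇒ (2/51)^2 = +1]
  = -(51/7)    [QR: both ≡ 3 mod 4, sign flips]
  = -(2/7)    [51 ≡ 2 mod 7]
  = -(1/7)    [7 ≡ 7 mod 8 ⇒ (2/7) = +1]
  = -1    [(1/7) = 1]

-1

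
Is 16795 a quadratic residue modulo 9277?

yes

Reduce the numerator: 16795 ≡ 7518 (mod 9277), so (16795|9277) = (7518|9277).
Factor out 2: 7518 = 2·3759. Since 9277 ≡ 5 (mod 8), (2|9277) = -1. Now have -(3759|9277).
9277 ≡ 1 (mod 4), so quadratic reciprocity gives (3759|9277) = (9277|3759). Reduce: 9277 ≡ 1759 (mod 3759). Now have -(1759|3759).
Both 1759 ≡ 3 and 3759 ≡ 3 (mod 4), so reciprocity gives (1759|3759) = -(3759|1759). Reduce: 3759 ≡ 241 (mod 1759). Now have (241|1759).
241 ≡ 1 (mod 4), so quadratic reciprocity gives (241|1759) = (1759|241). Reduce: 1759 ≡ 72 (mod 241). Now have (72|241).
Factor out 2: 72 = 2^3·9. Since 241 ≡ 1 (mod 8), (2|241) = +1, and (2|241)^3 = +1. Now have (9|241).
9 ≡ 1 (mod 4), so quadratic reciprocity gives (9|241) = (241|9). Reduce: 241 ≡ 7 (mod 9). Now have (7|9).
9 ≡ 1 (mod 4), so quadratic reciprocity gives (7|9) = (9|7). Reduce: 9 ≡ 2 (mod 7). Now have (2|7).
Factor out 2: 2 = 2. Since 7 ≡ 7 (mod 8), (2|7) = +1. Now have (1|7).
(1|7) = 1. Collecting the sign factors: 1.
(16795|9277) = 1, and 9277 is prime, so 16795 is a quadratic residue mod 9277.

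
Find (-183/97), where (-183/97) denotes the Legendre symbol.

1

(-183/97)
  = (183/97)    [97 ≡ 1 mod 4 ⇒ (-1/97) = +1]
  = (86/97)    [183 ≡ 86 mod 97]
  = (43/97)    [97 ≡ 1 mod 8 ⇒ (2/97) = +1]
  = (97/43)    [QR: 97 ≡ 1 mod 4, sign kept]
  = (11/43)    [97 ≡ 11 mod 43]
  = -(43/11)    [QR: both ≡ 3 mod 4, sign flips]
  = -(10/11)    [43 ≡ 10 mod 11]
  = (5/11)    [11 ≡ 3 mod 8 ⇒ (2/11) = -1]
  = (11/5)    [QR: 5 ≡ 1 mod 4, sign kept]
  = (1/5)    [11 ≡ 1 mod 5]
  = 1    [(1/5) = 1]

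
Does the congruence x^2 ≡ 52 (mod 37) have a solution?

no

(52/37)
  = (15/37)    [52 ≡ 15 mod 37]
  = (37/15)    [QR: 37 ≡ 1 mod 4, sign kept]
  = (7/15)    [37 ≡ 7 mod 15]
  = -(15/7)    [QR: both ≡ 3 mod 4, sign flips]
  = -(1/7)    [15 ≡ 1 mod 7]
  = -1    [(1/7) = 1]
The Legendre symbol is -1, so x^2 ≡ 52 (mod 37) has no solution.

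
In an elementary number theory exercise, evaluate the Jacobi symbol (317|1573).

317 ≡ 1 (mod 4), so quadratic reciprocity gives (317|1573) = (1573|317). Reduce: 1573 ≡ 305 (mod 317). Now have (305|317).
305 ≡ 1 (mod 4), so quadratic reciprocity gives (305|317) = (317|305). Reduce: 317 ≡ 12 (mod 305). Now have (12|305).
Factor out 2: 12 = 2^2·3. Since 305 ≡ 1 (mod 8), (2|305) = +1, and (2|305)^2 = +1. Now have (3|305).
305 ≡ 1 (mod 4), so quadratic reciprocity gives (3|305) = (305|3). Reduce: 305 ≡ 2 (mod 3). Now have (2|3).
Factor out 2: 2 = 2. Since 3 ≡ 3 (mod 8), (2|3) = -1. Now have -(1|3).
(1|3) = 1. Collecting the sign factors: -1.

-1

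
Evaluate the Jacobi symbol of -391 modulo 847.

Pull out -1: (-391/847) = (-1/847)·(391/847). Since 847 ≡ 3 (mod 4), (-1/847) = -1. Now have -(391/847).
Both 391 ≡ 3 and 847 ≡ 3 (mod 4), so reciprocity gives (391/847) = -(847/391). Reduce: 847 ≡ 65 (mod 391). Now have (65/391).
65 ≡ 1 (mod 4), so quadratic reciprocity gives (65/391) = (391/65). Reduce: 391 ≡ 1 (mod 65). Now have (1/65).
(1/65) = 1. Collecting the sign factors: 1.

1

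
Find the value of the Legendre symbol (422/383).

(422/383)
  = (39/383)    [422 ≡ 39 mod 383]
  = -(383/39)    [QR: both ≡ 3 mod 4, sign flips]
  = -(32/39)    [383 ≡ 32 mod 39]
  = -(1/39)    [39 ≡ 7 mod 8 ⇒ (2/39)^5 = +1]
  = -1    [(1/39) = 1]

-1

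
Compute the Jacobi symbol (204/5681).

(204/5681)
  = (51/5681)    [5681 ≡ 1 mod 8 ⇒ (2/5681)^2 = +1]
  = (5681/51)    [QR: 5681 ≡ 1 mod 4, sign kept]
  = (20/51)    [5681 ≡ 20 mod 51]
  = (5/51)    [51 ≡ 3 mod 8 ⇒ (2/51)^2 = +1]
  = (51/5)    [QR: 5 ≡ 1 mod 4, sign kept]
  = (1/5)    [51 ≡ 1 mod 5]
  = 1    [(1/5) = 1]

1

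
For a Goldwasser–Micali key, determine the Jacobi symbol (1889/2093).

1889 ≡ 1 (mod 4), so quadratic reciprocity gives (1889/2093) = (2093/1889). Reduce: 2093 ≡ 204 (mod 1889). Now have (204/1889).
Factor out 2: 204 = 2^2·51. Since 1889 ≡ 1 (mod 8), (2/1889) = +1, and (2/1889)^2 = +1. Now have (51/1889).
1889 ≡ 1 (mod 4), so quadratic reciprocity gives (51/1889) = (1889/51). Reduce: 1889 ≡ 2 (mod 51). Now have (2/51).
Factor out 2: 2 = 2. Since 51 ≡ 3 (mod 8), (2/51) = -1. Now have -(1/51).
(1/51) = 1. Collecting the sign factors: -1.

-1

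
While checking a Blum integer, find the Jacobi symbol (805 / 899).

805 ≡ 1 (mod 4), so quadratic reciprocity gives (805 / 899) = (899 / 805). Reduce: 899 ≡ 94 (mod 805). Now have (94 / 805).
Factor out 2: 94 = 2·47. Since 805 ≡ 5 (mod 8), (2 / 805) = -1. Now have -(47 / 805).
805 ≡ 1 (mod 4), so quadratic reciprocity gives (47 / 805) = (805 / 47). Reduce: 805 ≡ 6 (mod 47). Now have -(6 / 47).
Factor out 2: 6 = 2·3. Since 47 ≡ 7 (mod 8), (2 / 47) = +1. Now have -(3 / 47).
Both 3 ≡ 3 and 47 ≡ 3 (mod 4), so reciprocity gives (3 / 47) = -(47 / 3). Reduce: 47 ≡ 2 (mod 3). Now have (2 / 3).
Factor out 2: 2 = 2. Since 3 ≡ 3 (mod 8), (2 / 3) = -1. Now have -(1 / 3).
(1 / 3) = 1. Collecting the sign factors: -1.

-1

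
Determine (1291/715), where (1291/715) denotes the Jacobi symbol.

1

Reduce the numerator: 1291 ≡ 576 (mod 715), so (1291/715) = (576/715).
Factor out 2: 576 = 2^6·9. Since 715 ≡ 3 (mod 8), (2/715) = -1, and (2/715)^6 = +1. Now have (9/715).
9 ≡ 1 (mod 4), so quadratic reciprocity gives (9/715) = (715/9). Reduce: 715 ≡ 4 (mod 9). Now have (4/9).
Factor out 2: 4 = 2^2. Since 9 ≡ 1 (mod 8), (2/9) = +1, and (2/9)^2 = +1. Now have (1/9).
(1/9) = 1. Collecting the sign factors: 1.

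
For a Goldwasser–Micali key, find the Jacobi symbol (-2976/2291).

-1

Reduce the numerator: -2976 ≡ 1606 (mod 2291), so (-2976/2291) = (1606/2291).
Factor out 2: 1606 = 2·803. Since 2291 ≡ 3 (mod 8), (2/2291) = -1. Now have -(803/2291).
Both 803 ≡ 3 and 2291 ≡ 3 (mod 4), so reciprocity gives (803/2291) = -(2291/803). Reduce: 2291 ≡ 685 (mod 803). Now have (685/803).
685 ≡ 1 (mod 4), so quadratic reciprocity gives (685/803) = (803/685). Reduce: 803 ≡ 118 (mod 685). Now have (118/685).
Factor out 2: 118 = 2·59. Since 685 ≡ 5 (mod 8), (2/685) = -1. Now have -(59/685).
685 ≡ 1 (mod 4), so quadratic reciprocity gives (59/685) = (685/59). Reduce: 685 ≡ 36 (mod 59). Now have -(36/59).
Factor out 2: 36 = 2^2·9. Since 59 ≡ 3 (mod 8), (2/59) = -1, and (2/59)^2 = +1. Now have -(9/59).
9 ≡ 1 (mod 4), so quadratic reciprocity gives (9/59) = (59/9). Reduce: 59 ≡ 5 (mod 9). Now have -(5/9).
5 ≡ 1 (mod 4), so quadratic reciprocity gives (5/9) = (9/5). Reduce: 9 ≡ 4 (mod 5). Now have -(4/5).
Factor out 2: 4 = 2^2. Since 5 ≡ 5 (mod 8), (2/5) = -1, and (2/5)^2 = +1. Now have -(1/5).
(1/5) = 1. Collecting the sign factors: -1.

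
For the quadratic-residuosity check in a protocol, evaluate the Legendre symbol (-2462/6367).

-1

Pull out -1: (-2462/6367) = (-1/6367)·(2462/6367). Since 6367 ≡ 3 (mod 4), (-1/6367) = -1. Now have -(2462/6367).
Factor out 2: 2462 = 2·1231. Since 6367 ≡ 7 (mod 8), (2/6367) = +1. Now have -(1231/6367).
Both 1231 ≡ 3 and 6367 ≡ 3 (mod 4), so reciprocity gives (1231/6367) = -(6367/1231). Reduce: 6367 ≡ 212 (mod 1231). Now have (212/1231).
Factor out 2: 212 = 2^2·53. Since 1231 ≡ 7 (mod 8), (2/1231) = +1, and (2/1231)^2 = +1. Now have (53/1231).
53 ≡ 1 (mod 4), so quadratic reciprocity gives (53/1231) = (1231/53). Reduce: 1231 ≡ 12 (mod 53). Now have (12/53).
Factor out 2: 12 = 2^2·3. Since 53 ≡ 5 (mod 8), (2/53) = -1, and (2/53)^2 = +1. Now have (3/53).
53 ≡ 1 (mod 4), so quadratic reciprocity gives (3/53) = (53/3). Reduce: 53 ≡ 2 (mod 3). Now have (2/3).
Factor out 2: 2 = 2. Since 3 ≡ 3 (mod 8), (2/3) = -1. Now have -(1/3).
(1/3) = 1. Collecting the sign factors: -1.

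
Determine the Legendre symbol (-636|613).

Pull out -1: (-636|613) = (-1|613)·(636|613). Since 613 ≡ 1 (mod 4), (-1|613) = +1. Now have (636|613).
Reduce the numerator: 636 ≡ 23 (mod 613), so (636|613) = (23|613).
613 ≡ 1 (mod 4), so quadratic reciprocity gives (23|613) = (613|23). Reduce: 613 ≡ 15 (mod 23). Now have (15|23).
Both 15 ≡ 3 and 23 ≡ 3 (mod 4), so reciprocity gives (15|23) = -(23|15). Reduce: 23 ≡ 8 (mod 15). Now have -(8|15).
Factor out 2: 8 = 2^3. Since 15 ≡ 7 (mod 8), (2|15) = +1, and (2|15)^3 = +1. Now have -(1|15).
(1|15) = 1. Collecting the sign factors: -1.

-1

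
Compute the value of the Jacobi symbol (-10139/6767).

Reduce the numerator: -10139 ≡ 3395 (mod 6767), so (-10139/6767) = (3395/6767).
Both 3395 ≡ 3 and 6767 ≡ 3 (mod 4), so reciprocity gives (3395/6767) = -(6767/3395). Reduce: 6767 ≡ 3372 (mod 3395). Now have -(3372/3395).
Factor out 2: 3372 = 2^2·843. Since 3395 ≡ 3 (mod 8), (2/3395) = -1, and (2/3395)^2 = +1. Now have -(843/3395).
Both 843 ≡ 3 and 3395 ≡ 3 (mod 4), so reciprocity gives (843/3395) = -(3395/843). Reduce: 3395 ≡ 23 (mod 843). Now have (23/843).
Both 23 ≡ 3 and 843 ≡ 3 (mod 4), so reciprocity gives (23/843) = -(843/23). Reduce: 843 ≡ 15 (mod 23). Now have -(15/23).
Both 15 ≡ 3 and 23 ≡ 3 (mod 4), so reciprocity gives (15/23) = -(23/15). Reduce: 23 ≡ 8 (mod 15). Now have (8/15).
Factor out 2: 8 = 2^3. Since 15 ≡ 7 (mod 8), (2/15) = +1, and (2/15)^3 = +1. Now have (1/15).
(1/15) = 1. Collecting the sign factors: 1.

1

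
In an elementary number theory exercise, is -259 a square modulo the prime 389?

no

(-259/389)
  = (130/389)    [-259 ≡ 130 mod 389]
  = -(65/389)    [389 ≡ 5 mod 8 ⇒ (2/389) = -1]
  = -(389/65)    [QR: 65 ≡ 1 mod 4, sign kept]
  = -(64/65)    [389 ≡ 64 mod 65]
  = -(1/65)    [65 ≡ 1 mod 8 ⇒ (2/65)^6 = +1]
  = -1    [(1/65) = 1]
The Legendre symbol is -1, so x^2 ≡ -259 (mod 389) has no solution.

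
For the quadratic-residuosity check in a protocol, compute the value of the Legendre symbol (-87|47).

Reduce the numerator: -87 ≡ 7 (mod 47), so (-87|47) = (7|47).
Both 7 ≡ 3 and 47 ≡ 3 (mod 4), so reciprocity gives (7|47) = -(47|7). Reduce: 47 ≡ 5 (mod 7). Now have -(5|7).
5 ≡ 1 (mod 4), so quadratic reciprocity gives (5|7) = (7|5). Reduce: 7 ≡ 2 (mod 5). Now have -(2|5).
Factor out 2: 2 = 2. Since 5 ≡ 5 (mod 8), (2|5) = -1. Now have (1|5).
(1|5) = 1. Collecting the sign factors: 1.

1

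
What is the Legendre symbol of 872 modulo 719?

-1

(872 / 719)
  = (153 / 719)    [872 ≡ 153 mod 719]
  = (719 / 153)    [QR: 153 ≡ 1 mod 4, sign kept]
  = (107 / 153)    [719 ≡ 107 mod 153]
  = (153 / 107)    [QR: 153 ≡ 1 mod 4, sign kept]
  = (46 / 107)    [153 ≡ 46 mod 107]
  = -(23 / 107)    [107 ≡ 3 mod 8 ⇒ (2 / 107) = -1]
  = (107 / 23)    [QR: both ≡ 3 mod 4, sign flips]
  = (15 / 23)    [107 ≡ 15 mod 23]
  = -(23 / 15)    [QR: both ≡ 3 mod 4, sign flips]
  = -(8 / 15)    [23 ≡ 8 mod 15]
  = -(1 / 15)    [15 ≡ 7 mod 8 ⇒ (2 / 15)^3 = +1]
  = -1    [(1 / 15) = 1]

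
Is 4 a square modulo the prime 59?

Factor out 2: 4 = 2^2. Since 59 ≡ 3 (mod 8), (2/59) = -1, and (2/59)^2 = +1. Now have (1/59).
(1/59) = 1. Collecting the sign factors: 1.
(4/59) = 1, and 59 is prime, so 4 is a quadratic residue mod 59.

yes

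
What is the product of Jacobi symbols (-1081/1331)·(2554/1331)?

By multiplicativity, (-1081·2554/1331) = (-1081/1331)·(2554/1331).
First factor (-1081/1331):
Reduce the numerator: -1081 ≡ 250 (mod 1331), so (-1081/1331) = (250/1331).
Factor out 2: 250 = 2·125. Since 1331 ≡ 3 (mod 8), (2/1331) = -1. Now have -(125/1331).
125 ≡ 1 (mod 4), so quadratic reciprocity gives (125/1331) = (1331/125). Reduce: 1331 ≡ 81 (mod 125). Now have -(81/125).
81 ≡ 1 (mod 4), so quadratic reciprocity gives (81/125) = (125/81). Reduce: 125 ≡ 44 (mod 81). Now have -(44/81).
Factor out 2: 44 = 2^2·11. Since 81 ≡ 1 (mod 8), (2/81) = +1, and (2/81)^2 = +1. Now have -(11/81).
81 ≡ 1 (mod 4), so quadratic reciprocity gives (11/81) = (81/11). Reduce: 81 ≡ 4 (mod 11). Now have -(4/11).
Factor out 2: 4 = 2^2. Since 11 ≡ 3 (mod 8), (2/11) = -1, and (2/11)^2 = +1. Now have -(1/11).
(1/11) = 1. Collecting the sign factors: -1.
Second factor (2554/1331):
Reduce the numerator: 2554 ≡ 1223 (mod 1331), so (2554/1331) = (1223/1331).
Both 1223 ≡ 3 and 1331 ≡ 3 (mod 4), so reciprocity gives (1223/1331) = -(1331/1223). Reduce: 1331 ≡ 108 (mod 1223). Now have -(108/1223).
Factor out 2: 108 = 2^2·27. Since 1223 ≡ 7 (mod 8), (2/1223) = +1, and (2/1223)^2 = +1. Now have -(27/1223).
Both 27 ≡ 3 and 1223 ≡ 3 (mod 4), so reciprocity gives (27/1223) = -(1223/27). Reduce: 1223 ≡ 8 (mod 27). Now have (8/27).
Factor out 2: 8 = 2^3. Since 27 ≡ 3 (mod 8), (2/27) = -1, and (2/27)^3 = -1. Now have -(1/27).
(1/27) = 1. Collecting the sign factors: -1.
Product: (-1)·(-1) = 1.

1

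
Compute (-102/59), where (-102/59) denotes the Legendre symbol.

Pull out -1: (-102/59) = (-1/59)·(102/59). Since 59 ≡ 3 (mod 4), (-1/59) = -1. Now have -(102/59).
Reduce the numerator: 102 ≡ 43 (mod 59), so (102/59) = (43/59).
Both 43 ≡ 3 and 59 ≡ 3 (mod 4), so reciprocity gives (43/59) = -(59/43). Reduce: 59 ≡ 16 (mod 43). Now have (16/43).
Factor out 2: 16 = 2^4. Since 43 ≡ 3 (mod 8), (2/43) = -1, and (2/43)^4 = +1. Now have (1/43).
(1/43) = 1. Collecting the sign factors: 1.

1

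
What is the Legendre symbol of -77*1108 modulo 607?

1

By multiplicativity, (-77·1108/607) = (-77/607)·(1108/607).
First factor (-77/607):
Pull out -1: (-77/607) = (-1/607)·(77/607). Since 607 ≡ 3 (mod 4), (-1/607) = -1. Now have -(77/607).
77 ≡ 1 (mod 4), so quadratic reciprocity gives (77/607) = (607/77). Reduce: 607 ≡ 68 (mod 77). Now have -(68/77).
Factor out 2: 68 = 2^2·17. Since 77 ≡ 5 (mod 8), (2/77) = -1, and (2/77)^2 = +1. Now have -(17/77).
17 ≡ 1 (mod 4), so quadratic reciprocity gives (17/77) = (77/17). Reduce: 77 ≡ 9 (mod 17). Now have -(9/17).
9 ≡ 1 (mod 4), so quadratic reciprocity gives (9/17) = (17/9). Reduce: 17 ≡ 8 (mod 9). Now have -(8/9).
Factor out 2: 8 = 2^3. Since 9 ≡ 1 (mod 8), (2/9) = +1, and (2/9)^3 = +1. Now have -(1/9).
(1/9) = 1. Collecting the sign factors: -1.
Second factor (1108/607):
Reduce the numerator: 1108 ≡ 501 (mod 607), so (1108/607) = (501/607).
501 ≡ 1 (mod 4), so quadratic reciprocity gives (501/607) = (607/501). Reduce: 607 ≡ 106 (mod 501). Now have (106/501).
Factor out 2: 106 = 2·53. Since 501 ≡ 5 (mod 8), (2/501) = -1. Now have -(53/501).
53 ≡ 1 (mod 4), so quadratic reciprocity gives (53/501) = (501/53). Reduce: 501 ≡ 24 (mod 53). Now have -(24/53).
Factor out 2: 24 = 2^3·3. Since 53 ≡ 5 (mod 8), (2/53) = -1, and (2/53)^3 = -1. Now have (3/53).
53 ≡ 1 (mod 4), so quadratic reciprocity gives (3/53) = (53/3). Reduce: 53 ≡ 2 (mod 3). Now have (2/3).
Factor out 2: 2 = 2. Since 3 ≡ 3 (mod 8), (2/3) = -1. Now have -(1/3).
(1/3) = 1. Collecting the sign factors: -1.
Product: (-1)·(-1) = 1.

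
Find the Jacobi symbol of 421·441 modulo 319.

-1

By multiplicativity, (421·441/319) = (421/319)·(441/319).
First factor (421/319):
Reduce the numerator: 421 ≡ 102 (mod 319), so (421/319) = (102/319).
Factor out 2: 102 = 2·51. Since 319 ≡ 7 (mod 8), (2/319) = +1. Now have (51/319).
Both 51 ≡ 3 and 319 ≡ 3 (mod 4), so reciprocity gives (51/319) = -(319/51). Reduce: 319 ≡ 13 (mod 51). Now have -(13/51).
13 ≡ 1 (mod 4), so quadratic reciprocity gives (13/51) = (51/13). Reduce: 51 ≡ 12 (mod 13). Now have -(12/13).
Factor out 2: 12 = 2^2·3. Since 13 ≡ 5 (mod 8), (2/13) = -1, and (2/13)^2 = +1. Now have -(3/13).
13 ≡ 1 (mod 4), so quadratic reciprocity gives (3/13) = (13/3). Reduce: 13 ≡ 1 (mod 3). Now have -(1/3).
(1/3) = 1. Collecting the sign factors: -1.
Second factor (441/319):
Reduce the numerator: 441 ≡ 122 (mod 319), so (441/319) = (122/319).
Factor out 2: 122 = 2·61. Since 319 ≡ 7 (mod 8), (2/319) = +1. Now have (61/319).
61 ≡ 1 (mod 4), so quadratic reciprocity gives (61/319) = (319/61). Reduce: 319 ≡ 14 (mod 61). Now have (14/61).
Factor out 2: 14 = 2·7. Since 61 ≡ 5 (mod 8), (2/61) = -1. Now have -(7/61).
61 ≡ 1 (mod 4), so quadratic reciprocity gives (7/61) = (61/7). Reduce: 61 ≡ 5 (mod 7). Now have -(5/7).
5 ≡ 1 (mod 4), so quadratic reciprocity gives (5/7) = (7/5). Reduce: 7 ≡ 2 (mod 5). Now have -(2/5).
Factor out 2: 2 = 2. Since 5 ≡ 5 (mod 8), (2/5) = -1. Now have (1/5).
(1/5) = 1. Collecting the sign factors: 1.
Product: (-1)·(1) = -1.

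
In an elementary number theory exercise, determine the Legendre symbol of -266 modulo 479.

1

Reduce the numerator: -266 ≡ 213 (mod 479), so (-266 / 479) = (213 / 479).
213 ≡ 1 (mod 4), so quadratic reciprocity gives (213 / 479) = (479 / 213). Reduce: 479 ≡ 53 (mod 213). Now have (53 / 213).
53 ≡ 1 (mod 4), so quadratic reciprocity gives (53 / 213) = (213 / 53). Reduce: 213 ≡ 1 (mod 53). Now have (1 / 53).
(1 / 53) = 1. Collecting the sign factors: 1.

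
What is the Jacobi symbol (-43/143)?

1

Pull out -1: (-43/143) = (-1/143)·(43/143). Since 143 ≡ 3 (mod 4), (-1/143) = -1. Now have -(43/143).
Both 43 ≡ 3 and 143 ≡ 3 (mod 4), so reciprocity gives (43/143) = -(143/43). Reduce: 143 ≡ 14 (mod 43). Now have (14/43).
Factor out 2: 14 = 2·7. Since 43 ≡ 3 (mod 8), (2/43) = -1. Now have -(7/43).
Both 7 ≡ 3 and 43 ≡ 3 (mod 4), so reciprocity gives (7/43) = -(43/7). Reduce: 43 ≡ 1 (mod 7). Now have (1/7).
(1/7) = 1. Collecting the sign factors: 1.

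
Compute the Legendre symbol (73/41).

(73/41)
  = (32/41)    [73 ≡ 32 mod 41]
  = (1/41)    [41 ≡ 1 mod 8 ⇒ (2/41)^5 = +1]
  = 1    [(1/41) = 1]

1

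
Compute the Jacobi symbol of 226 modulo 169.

1

(226 / 169)
  = (57 / 169)    [226 ≡ 57 mod 169]
  = (169 / 57)    [QR: 57 ≡ 1 mod 4, sign kept]
  = (55 / 57)    [169 ≡ 55 mod 57]
  = (57 / 55)    [QR: 57 ≡ 1 mod 4, sign kept]
  = (2 / 55)    [57 ≡ 2 mod 55]
  = (1 / 55)    [55 ≡ 7 mod 8 ⇒ (2 / 55) = +1]
  = 1    [(1 / 55) = 1]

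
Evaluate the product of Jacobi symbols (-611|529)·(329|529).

By multiplicativity, (-611·329|529) = (-611|529)·(329|529).
First factor (-611|529):
(-611|529)
  = (611|529)    [529 ≡ 1 mod 4 ⇒ (-1|529) = +1]
  = (82|529)    [611 ≡ 82 mod 529]
  = (41|529)    [529 ≡ 1 mod 8 ⇒ (2|529) = +1]
  = (529|41)    [QR: 41 ≡ 1 mod 4, sign kept]
  = (37|41)    [529 ≡ 37 mod 41]
  = (41|37)    [QR: 37 ≡ 1 mod 4, sign kept]
  = (4|37)    [41 ≡ 4 mod 37]
  = (1|37)    [37 ≡ 5 mod 8 ⇒ (2|37)^2 = +1]
  = 1    [(1|37) = 1]
Second factor (329|529):
(329|529)
  = (529|329)    [QR: 329 ≡ 1 mod 4, sign kept]
  = (200|329)    [529 ≡ 200 mod 329]
  = (25|329)    [329 ≡ 1 mod 8 ⇒ (2|329)^3 = +1]
  = (329|25)    [QR: 25 ≡ 1 mod 4, sign kept]
  = (4|25)    [329 ≡ 4 mod 25]
  = (1|25)    [25 ≡ 1 mod 8 ⇒ (2|25)^2 = +1]
  = 1    [(1|25) = 1]
Product: (1)·(1) = 1.

1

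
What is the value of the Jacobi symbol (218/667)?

(218/667)
  = -(109/667)    [667 ≡ 3 mod 8 ⇒ (2/667) = -1]
  = -(667/109)    [QR: 109 ≡ 1 mod 4, sign kept]
  = -(13/109)    [667 ≡ 13 mod 109]
  = -(109/13)    [QR: 13 ≡ 1 mod 4, sign kept]
  = -(5/13)    [109 ≡ 5 mod 13]
  = -(13/5)    [QR: 5 ≡ 1 mod 4, sign kept]
  = -(3/5)    [13 ≡ 3 mod 5]
  = -(5/3)    [QR: 5 ≡ 1 mod 4, sign kept]
  = -(2/3)    [5 ≡ 2 mod 3]
  = (1/3)    [3 ≡ 3 mod 8 ⇒ (2/3) = -1]
  = 1    [(1/3) = 1]

1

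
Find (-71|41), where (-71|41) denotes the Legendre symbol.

Pull out -1: (-71|41) = (-1|41)·(71|41). Since 41 ≡ 1 (mod 4), (-1|41) = +1. Now have (71|41).
Reduce the numerator: 71 ≡ 30 (mod 41), so (71|41) = (30|41).
Factor out 2: 30 = 2·15. Since 41 ≡ 1 (mod 8), (2|41) = +1. Now have (15|41).
41 ≡ 1 (mod 4), so quadratic reciprocity gives (15|41) = (41|15). Reduce: 41 ≡ 11 (mod 15). Now have (11|15).
Both 11 ≡ 3 and 15 ≡ 3 (mod 4), so reciprocity gives (11|15) = -(15|11). Reduce: 15 ≡ 4 (mod 11). Now have -(4|11).
Factor out 2: 4 = 2^2. Since 11 ≡ 3 (mod 8), (2|11) = -1, and (2|11)^2 = +1. Now have -(1|11).
(1|11) = 1. Collecting the sign factors: -1.

-1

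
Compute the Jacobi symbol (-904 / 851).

1

Reduce the numerator: -904 ≡ 798 (mod 851), so (-904 / 851) = (798 / 851).
Factor out 2: 798 = 2·399. Since 851 ≡ 3 (mod 8), (2 / 851) = -1. Now have -(399 / 851).
Both 399 ≡ 3 and 851 ≡ 3 (mod 4), so reciprocity gives (399 / 851) = -(851 / 399). Reduce: 851 ≡ 53 (mod 399). Now have (53 / 399).
53 ≡ 1 (mod 4), so quadratic reciprocity gives (53 / 399) = (399 / 53). Reduce: 399 ≡ 28 (mod 53). Now have (28 / 53).
Factor out 2: 28 = 2^2·7. Since 53 ≡ 5 (mod 8), (2 / 53) = -1, and (2 / 53)^2 = +1. Now have (7 / 53).
53 ≡ 1 (mod 4), so quadratic reciprocity gives (7 / 53) = (53 / 7). Reduce: 53 ≡ 4 (mod 7). Now have (4 / 7).
Factor out 2: 4 = 2^2. Since 7 ≡ 7 (mod 8), (2 / 7) = +1, and (2 / 7)^2 = +1. Now have (1 / 7).
(1 / 7) = 1. Collecting the sign factors: 1.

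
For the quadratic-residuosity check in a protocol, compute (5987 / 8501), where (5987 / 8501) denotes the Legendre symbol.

8501 ≡ 1 (mod 4), so quadratic reciprocity gives (5987 / 8501) = (8501 / 5987). Reduce: 8501 ≡ 2514 (mod 5987). Now have (2514 / 5987).
Factor out 2: 2514 = 2·1257. Since 5987 ≡ 3 (mod 8), (2 / 5987) = -1. Now have -(1257 / 5987).
1257 ≡ 1 (mod 4), so quadratic reciprocity gives (1257 / 5987) = (5987 / 1257). Reduce: 5987 ≡ 959 (mod 1257). Now have -(959 / 1257).
1257 ≡ 1 (mod 4), so quadratic reciprocity gives (959 / 1257) = (1257 / 959). Reduce: 1257 ≡ 298 (mod 959). Now have -(298 / 959).
Factor out 2: 298 = 2·149. Since 959 ≡ 7 (mod 8), (2 / 959) = +1. Now have -(149 / 959).
149 ≡ 1 (mod 4), so quadratic reciprocity gives (149 / 959) = (959 / 149). Reduce: 959 ≡ 65 (mod 149). Now have -(65 / 149).
65 ≡ 1 (mod 4), so quadratic reciprocity gives (65 / 149) = (149 / 65). Reduce: 149 ≡ 19 (mod 65). Now have -(19 / 65).
65 ≡ 1 (mod 4), so quadratic reciprocity gives (19 / 65) = (65 / 19). Reduce: 65 ≡ 8 (mod 19). Now have -(8 / 19).
Factor out 2: 8 = 2^3. Since 19 ≡ 3 (mod 8), (2 / 19) = -1, and (2 / 19)^3 = -1. Now have (1 / 19).
(1 / 19) = 1. Collecting the sign factors: 1.

1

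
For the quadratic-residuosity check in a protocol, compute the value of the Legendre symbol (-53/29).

1

(-53/29)
  = (5/29)    [-53 ≡ 5 mod 29]
  = (29/5)    [QR: 5 ≡ 1 mod 4, sign kept]
  = (4/5)    [29 ≡ 4 mod 5]
  = (1/5)    [5 ≡ 5 mod 8 ⇒ (2/5)^2 = +1]
  = 1    [(1/5) = 1]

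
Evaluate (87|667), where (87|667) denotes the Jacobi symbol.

0

Both 87 ≡ 3 and 667 ≡ 3 (mod 4), so reciprocity gives (87|667) = -(667|87). Reduce: 667 ≡ 58 (mod 87). Now have -(58|87).
Factor out 2: 58 = 2·29. Since 87 ≡ 7 (mod 8), (2|87) = +1. Now have -(29|87).
29 ≡ 1 (mod 4), so quadratic reciprocity gives (29|87) = (87|29). Reduce: 87 ≡ 0 (mod 29). Now have -(0|29).
The numerator is now 0 with denominator 29 > 1: the symbol is 0.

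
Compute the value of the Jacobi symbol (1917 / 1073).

Reduce the numerator: 1917 ≡ 844 (mod 1073), so (1917 / 1073) = (844 / 1073).
Factor out 2: 844 = 2^2·211. Since 1073 ≡ 1 (mod 8), (2 / 1073) = +1, and (2 / 1073)^2 = +1. Now have (211 / 1073).
1073 ≡ 1 (mod 4), so quadratic reciprocity gives (211 / 1073) = (1073 / 211). Reduce: 1073 ≡ 18 (mod 211). Now have (18 / 211).
Factor out 2: 18 = 2·9. Since 211 ≡ 3 (mod 8), (2 / 211) = -1. Now have -(9 / 211).
9 ≡ 1 (mod 4), so quadratic reciprocity gives (9 / 211) = (211 / 9). Reduce: 211 ≡ 4 (mod 9). Now have -(4 / 9).
Factor out 2: 4 = 2^2. Since 9 ≡ 1 (mod 8), (2 / 9) = +1, and (2 / 9)^2 = +1. Now have -(1 / 9).
(1 / 9) = 1. Collecting the sign factors: -1.

-1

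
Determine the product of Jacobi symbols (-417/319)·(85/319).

-1

By multiplicativity, (-417·85/319) = (-417/319)·(85/319).
First factor (-417/319):
(-417/319)
  = (221/319)    [-417 ≡ 221 mod 319]
  = (319/221)    [QR: 221 ≡ 1 mod 4, sign kept]
  = (98/221)    [319 ≡ 98 mod 221]
  = -(49/221)    [221 ≡ 5 mod 8 ⇒ (2/221) = -1]
  = -(221/49)    [QR: 49 ≡ 1 mod 4, sign kept]
  = -(25/49)    [221 ≡ 25 mod 49]
  = -(49/25)    [QR: 25 ≡ 1 mod 4, sign kept]
  = -(24/25)    [49 ≡ 24 mod 25]
  = -(3/25)    [25 ≡ 1 mod 8 ⇒ (2/25)^3 = +1]
  = -(25/3)    [QR: 25 ≡ 1 mod 4, sign kept]
  = -(1/3)    [25 ≡ 1 mod 3]
  = -1    [(1/3) = 1]
Second factor (85/319):
(85/319)
  = (319/85)    [QR: 85 ≡ 1 mod 4, sign kept]
  = (64/85)    [319 ≡ 64 mod 85]
  = (1/85)    [85 ≡ 5 mod 8 ⇒ (2/85)^6 = +1]
  = 1    [(1/85) = 1]
Product: (-1)·(1) = -1.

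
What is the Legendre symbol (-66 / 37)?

-1

Reduce the numerator: -66 ≡ 8 (mod 37), so (-66 / 37) = (8 / 37).
Factor out 2: 8 = 2^3. Since 37 ≡ 5 (mod 8), (2 / 37) = -1, and (2 / 37)^3 = -1. Now have -(1 / 37).
(1 / 37) = 1. Collecting the sign factors: -1.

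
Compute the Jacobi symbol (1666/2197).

-1

(1666/2197)
  = -(833/2197)    [2197 ≡ 5 mod 8 ⇒ (2/2197) = -1]
  = -(2197/833)    [QR: 833 ≡ 1 mod 4, sign kept]
  = -(531/833)    [2197 ≡ 531 mod 833]
  = -(833/531)    [QR: 833 ≡ 1 mod 4, sign kept]
  = -(302/531)    [833 ≡ 302 mod 531]
  = (151/531)    [531 ≡ 3 mod 8 ⇒ (2/531) = -1]
  = -(531/151)    [QR: both ≡ 3 mod 4, sign flips]
  = -(78/151)    [531 ≡ 78 mod 151]
  = -(39/151)    [151 ≡ 7 mod 8 ⇒ (2/151) = +1]
  = (151/39)    [QR: both ≡ 3 mod 4, sign flips]
  = (34/39)    [151 ≡ 34 mod 39]
  = (17/39)    [39 ≡ 7 mod 8 ⇒ (2/39) = +1]
  = (39/17)    [QR: 17 ≡ 1 mod 4, sign kept]
  = (5/17)    [39 ≡ 5 mod 17]
  = (17/5)    [QR: 5 ≡ 1 mod 4, sign kept]
  = (2/5)    [17 ≡ 2 mod 5]
  = -(1/5)    [5 ≡ 5 mod 8 ⇒ (2/5) = -1]
  = -1    [(1/5) = 1]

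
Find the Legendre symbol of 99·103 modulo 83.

-1

By multiplicativity, (99·103/83) = (99/83)·(103/83).
First factor (99/83):
Reduce the numerator: 99 ≡ 16 (mod 83), so (99/83) = (16/83).
Factor out 2: 16 = 2^4. Since 83 ≡ 3 (mod 8), (2/83) = -1, and (2/83)^4 = +1. Now have (1/83).
(1/83) = 1. Collecting the sign factors: 1.
Second factor (103/83):
Reduce the numerator: 103 ≡ 20 (mod 83), so (103/83) = (20/83).
Factor out 2: 20 = 2^2·5. Since 83 ≡ 3 (mod 8), (2/83) = -1, and (2/83)^2 = +1. Now have (5/83).
5 ≡ 1 (mod 4), so quadratic reciprocity gives (5/83) = (83/5). Reduce: 83 ≡ 3 (mod 5). Now have (3/5).
5 ≡ 1 (mod 4), so quadratic reciprocity gives (3/5) = (5/3). Reduce: 5 ≡ 2 (mod 3). Now have (2/3).
Factor out 2: 2 = 2. Since 3 ≡ 3 (mod 8), (2/3) = -1. Now have -(1/3).
(1/3) = 1. Collecting the sign factors: -1.
Product: (1)·(-1) = -1.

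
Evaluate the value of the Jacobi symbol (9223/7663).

-1

Reduce the numerator: 9223 ≡ 1560 (mod 7663), so (9223/7663) = (1560/7663).
Factor out 2: 1560 = 2^3·195. Since 7663 ≡ 7 (mod 8), (2/7663) = +1, and (2/7663)^3 = +1. Now have (195/7663).
Both 195 ≡ 3 and 7663 ≡ 3 (mod 4), so reciprocity gives (195/7663) = -(7663/195). Reduce: 7663 ≡ 58 (mod 195). Now have -(58/195).
Factor out 2: 58 = 2·29. Since 195 ≡ 3 (mod 8), (2/195) = -1. Now have (29/195).
29 ≡ 1 (mod 4), so quadratic reciprocity gives (29/195) = (195/29). Reduce: 195 ≡ 21 (mod 29). Now have (21/29).
21 ≡ 1 (mod 4), so quadratic reciprocity gives (21/29) = (29/21). Reduce: 29 ≡ 8 (mod 21). Now have (8/21).
Factor out 2: 8 = 2^3. Since 21 ≡ 5 (mod 8), (2/21) = -1, and (2/21)^3 = -1. Now have -(1/21).
(1/21) = 1. Collecting the sign factors: -1.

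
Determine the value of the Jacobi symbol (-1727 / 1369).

(-1727 / 1369)
  = (1727 / 1369)    [1369 ≡ 1 mod 4 ⇒ (-1 / 1369) = +1]
  = (358 / 1369)    [1727 ≡ 358 mod 1369]
  = (179 / 1369)    [1369 ≡ 1 mod 8 ⇒ (2 / 1369) = +1]
  = (1369 / 179)    [QR: 1369 ≡ 1 mod 4, sign kept]
  = (116 / 179)    [1369 ≡ 116 mod 179]
  = (29 / 179)    [179 ≡ 3 mod 8 ⇒ (2 / 179)^2 = +1]
  = (179 / 29)    [QR: 29 ≡ 1 mod 4, sign kept]
  = (5 / 29)    [179 ≡ 5 mod 29]
  = (29 / 5)    [QR: 5 ≡ 1 mod 4, sign kept]
  = (4 / 5)    [29 ≡ 4 mod 5]
  = (1 / 5)    [5 ≡ 5 mod 8 ⇒ (2 / 5)^2 = +1]
  = 1    [(1 / 5) = 1]

1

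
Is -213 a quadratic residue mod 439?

yes

(-213|439)
  = (226|439)    [-213 ≡ 226 mod 439]
  = (113|439)    [439 ≡ 7 mod 8 ⇒ (2|439) = +1]
  = (439|113)    [QR: 113 ≡ 1 mod 4, sign kept]
  = (100|113)    [439 ≡ 100 mod 113]
  = (25|113)    [113 ≡ 1 mod 8 ⇒ (2|113)^2 = +1]
  = (113|25)    [QR: 25 ≡ 1 mod 4, sign kept]
  = (13|25)    [113 ≡ 13 mod 25]
  = (25|13)    [QR: 13 ≡ 1 mod 4, sign kept]
  = (12|13)    [25 ≡ 12 mod 13]
  = (3|13)    [13 ≡ 5 mod 8 ⇒ (2|13)^2 = +1]
  = (13|3)    [QR: 13 ≡ 1 mod 4, sign kept]
  = (1|3)    [13 ≡ 1 mod 3]
  = 1    [(1|3) = 1]
(-213|439) = 1, and 439 is prime, so -213 is a quadratic residue mod 439.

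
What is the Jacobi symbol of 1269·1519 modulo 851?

-1

By multiplicativity, (1269·1519|851) = (1269|851)·(1519|851).
First factor (1269|851):
(1269|851)
  = (418|851)    [1269 ≡ 418 mod 851]
  = -(209|851)    [851 ≡ 3 mod 8 ⇒ (2|851) = -1]
  = -(851|209)    [QR: 209 ≡ 1 mod 4, sign kept]
  = -(15|209)    [851 ≡ 15 mod 209]
  = -(209|15)    [QR: 209 ≡ 1 mod 4, sign kept]
  = -(14|15)    [209 ≡ 14 mod 15]
  = -(7|15)    [15 ≡ 7 mod 8 ⇒ (2|15) = +1]
  = (15|7)    [QR: both ≡ 3 mod 4, sign flips]
  = (1|7)    [15 ≡ 1 mod 7]
  = 1    [(1|7) = 1]
Second factor (1519|851):
(1519|851)
  = (668|851)    [1519 ≡ 668 mod 851]
  = (167|851)    [851 ≡ 3 mod 8 ⇒ (2|851)^2 = +1]
  = -(851|167)    [QR: both ≡ 3 mod 4, sign flips]
  = -(16|167)    [851 ≡ 16 mod 167]
  = -(1|167)    [167 ≡ 7 mod 8 ⇒ (2|167)^4 = +1]
  = -1    [(1|167) = 1]
Product: (1)·(-1) = -1.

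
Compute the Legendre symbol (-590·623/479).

By multiplicativity, (-590·623/479) = (-590/479)·(623/479).
First factor (-590/479):
Pull out -1: (-590/479) = (-1/479)·(590/479). Since 479 ≡ 3 (mod 4), (-1/479) = -1. Now have -(590/479).
Reduce the numerator: 590 ≡ 111 (mod 479), so (590/479) = (111/479).
Both 111 ≡ 3 and 479 ≡ 3 (mod 4), so reciprocity gives (111/479) = -(479/111). Reduce: 479 ≡ 35 (mod 111). Now have (35/111).
Both 35 ≡ 3 and 111 ≡ 3 (mod 4), so reciprocity gives (35/111) = -(111/35). Reduce: 111 ≡ 6 (mod 35). Now have -(6/35).
Factor out 2: 6 = 2·3. Since 35 ≡ 3 (mod 8), (2/35) = -1. Now have (3/35).
Both 3 ≡ 3 and 35 ≡ 3 (mod 4), so reciprocity gives (3/35) = -(35/3). Reduce: 35 ≡ 2 (mod 3). Now have -(2/3).
Factor out 2: 2 = 2. Since 3 ≡ 3 (mod 8), (2/3) = -1. Now have (1/3).
(1/3) = 1. Collecting the sign factors: 1.
Second factor (623/479):
Reduce the numerator: 623 ≡ 144 (mod 479), so (623/479) = (144/479).
Factor out 2: 144 = 2^4·9. Since 479 ≡ 7 (mod 8), (2/479) = +1, and (2/479)^4 = +1. Now have (9/479).
9 ≡ 1 (mod 4), so quadratic reciprocity gives (9/479) = (479/9). Reduce: 479 ≡ 2 (mod 9). Now have (2/9).
Factor out 2: 2 = 2. Since 9 ≡ 1 (mod 8), (2/9) = +1. Now have (1/9).
(1/9) = 1. Collecting the sign factors: 1.
Product: (1)·(1) = 1.

1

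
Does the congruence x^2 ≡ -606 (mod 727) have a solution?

(-606/727)
  = -(606/727)    [727 ≡ 3 mod 4 ⇒ (-1/727) = -1]
  = -(303/727)    [727 ≡ 7 mod 8 ⇒ (2/727) = +1]
  = (727/303)    [QR: both ≡ 3 mod 4, sign flips]
  = (121/303)    [727 ≡ 121 mod 303]
  = (303/121)    [QR: 121 ≡ 1 mod 4, sign kept]
  = (61/121)    [303 ≡ 61 mod 121]
  = (121/61)    [QR: 61 ≡ 1 mod 4, sign kept]
  = (60/61)    [121 ≡ 60 mod 61]
  = (15/61)    [61 ≡ 5 mod 8 ⇒ (2/61)^2 = +1]
  = (61/15)    [QR: 61 ≡ 1 mod 4, sign kept]
  = (1/15)    [61 ≡ 1 mod 15]
  = 1    [(1/15) = 1]
The Legendre symbol is 1, so x^2 ≡ -606 (mod 727) has solution.

yes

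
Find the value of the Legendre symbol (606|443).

Reduce the numerator: 606 ≡ 163 (mod 443), so (606|443) = (163|443).
Both 163 ≡ 3 and 443 ≡ 3 (mod 4), so reciprocity gives (163|443) = -(443|163). Reduce: 443 ≡ 117 (mod 163). Now have -(117|163).
117 ≡ 1 (mod 4), so quadratic reciprocity gives (117|163) = (163|117). Reduce: 163 ≡ 46 (mod 117). Now have -(46|117).
Factor out 2: 46 = 2·23. Since 117 ≡ 5 (mod 8), (2|117) = -1. Now have (23|117).
117 ≡ 1 (mod 4), so quadratic reciprocity gives (23|117) = (117|23). Reduce: 117 ≡ 2 (mod 23). Now have (2|23).
Factor out 2: 2 = 2. Since 23 ≡ 7 (mod 8), (2|23) = +1. Now have (1|23).
(1|23) = 1. Collecting the sign factors: 1.

1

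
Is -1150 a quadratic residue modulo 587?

no

Pull out -1: (-1150/587) = (-1/587)·(1150/587). Since 587 ≡ 3 (mod 4), (-1/587) = -1. Now have -(1150/587).
Reduce the numerator: 1150 ≡ 563 (mod 587), so (1150/587) = (563/587).
Both 563 ≡ 3 and 587 ≡ 3 (mod 4), so reciprocity gives (563/587) = -(587/563). Reduce: 587 ≡ 24 (mod 563). Now have (24/563).
Factor out 2: 24 = 2^3·3. Since 563 ≡ 3 (mod 8), (2/563) = -1, and (2/563)^3 = -1. Now have -(3/563).
Both 3 ≡ 3 and 563 ≡ 3 (mod 4), so reciprocity gives (3/563) = -(563/3). Reduce: 563 ≡ 2 (mod 3). Now have (2/3).
Factor out 2: 2 = 2. Since 3 ≡ 3 (mod 8), (2/3) = -1. Now have -(1/3).
(1/3) = 1. Collecting the sign factors: -1.
(-1150/587) = -1, and 587 is prime, so -1150 is not a quadratic residue mod 587.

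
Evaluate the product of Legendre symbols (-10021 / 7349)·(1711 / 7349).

By multiplicativity, (-10021·1711 / 7349) = (-10021 / 7349)·(1711 / 7349).
First factor (-10021 / 7349):
Reduce the numerator: -10021 ≡ 4677 (mod 7349), so (-10021 / 7349) = (4677 / 7349).
4677 ≡ 1 (mod 4), so quadratic reciprocity gives (4677 / 7349) = (7349 / 4677). Reduce: 7349 ≡ 2672 (mod 4677). Now have (2672 / 4677).
Factor out 2: 2672 = 2^4·167. Since 4677 ≡ 5 (mod 8), (2 / 4677) = -1, and (2 / 4677)^4 = +1. Now have (167 / 4677).
4677 ≡ 1 (mod 4), so quadratic reciprocity gives (167 / 4677) = (4677 / 167). Reduce: 4677 ≡ 1 (mod 167). Now have (1 / 167).
(1 / 167) = 1. Collecting the sign factors: 1.
Second factor (1711 / 7349):
7349 ≡ 1 (mod 4), so quadratic reciprocity gives (1711 / 7349) = (7349 / 1711). Reduce: 7349 ≡ 505 (mod 1711). Now have (505 / 1711).
505 ≡ 1 (mod 4), so quadratic reciprocity gives (505 / 1711) = (1711 / 505). Reduce: 1711 ≡ 196 (mod 505). Now have (196 / 505).
Factor out 2: 196 = 2^2·49. Since 505 ≡ 1 (mod 8), (2 / 505) = +1, and (2 / 505)^2 = +1. Now have (49 / 505).
49 ≡ 1 (mod 4), so quadratic reciprocity gives (49 / 505) = (505 / 49). Reduce: 505 ≡ 15 (mod 49). Now have (15 / 49).
49 ≡ 1 (mod 4), so quadratic reciprocity gives (15 / 49) = (49 / 15). Reduce: 49 ≡ 4 (mod 15). Now have (4 / 15).
Factor out 2: 4 = 2^2. Since 15 ≡ 7 (mod 8), (2 / 15) = +1, and (2 / 15)^2 = +1. Now have (1 / 15).
(1 / 15) = 1. Collecting the sign factors: 1.
Product: (1)·(1) = 1.

1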